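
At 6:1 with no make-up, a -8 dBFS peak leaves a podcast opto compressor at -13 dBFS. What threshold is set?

Gain reduction = -8 − (-13) = 5 dB; output overshoot = GR / (R − 1) = 5 / 5 = 1 dB.
Threshold = output − output overshoot = -13 − 1 = -14 dBFS.

-14 dBFS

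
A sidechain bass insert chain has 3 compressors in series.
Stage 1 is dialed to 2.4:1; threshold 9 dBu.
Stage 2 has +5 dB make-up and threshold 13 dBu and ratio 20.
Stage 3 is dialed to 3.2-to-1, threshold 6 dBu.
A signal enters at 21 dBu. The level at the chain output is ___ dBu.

Stage 1: 12 dB above 9 dBu, reduced 2.4:1 to 5 dB above → 14 dBu.
Stage 2: overshoot 1 dB → 1/20 = 0.05 dB → 13.05 dBu; +5 dB make-up → 18.05 dBu.
Stage 3: overshoot 12.05 dB → 12.05/3.2 = 3.765625 dB → 9.765625 dBu.

9.765625 dBu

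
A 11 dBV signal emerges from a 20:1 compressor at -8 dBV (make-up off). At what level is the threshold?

-9 dBV

Gain reduction = 11 − (-8) = 19 dB; output overshoot = GR / (R − 1) = 19 / 19 = 1 dB.
Threshold = output − output overshoot = -8 − 1 = -9 dBV.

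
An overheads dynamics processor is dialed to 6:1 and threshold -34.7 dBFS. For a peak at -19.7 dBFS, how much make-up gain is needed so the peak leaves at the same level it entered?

The peak compresses to -34.7 + 15/6 = -32.2 dBFS.
To reach -19.7 dBFS requires -19.7 − (-32.2) = 12.5 dB of make-up.

12.5 dB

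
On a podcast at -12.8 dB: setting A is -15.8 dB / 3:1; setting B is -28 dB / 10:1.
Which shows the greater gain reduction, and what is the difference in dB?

A: overshoot 3 dB → output overshoot 1 dB → GR 2 dB.
B: overshoot 15.2 dB → output overshoot 1.52 dB → GR 13.68 dB.
B reduces 11.68 dB more.

B, by 11.68 dB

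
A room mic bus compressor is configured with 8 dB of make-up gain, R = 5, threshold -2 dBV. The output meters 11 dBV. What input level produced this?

Remove make-up: 11 − 8 = 3 dBV.
Post-compression overshoot = 3 − (-2) = 5 dB.
Input overshoot = R × output overshoot = 25 dB → input = -2 + 25 = 23 dBV.

23 dBV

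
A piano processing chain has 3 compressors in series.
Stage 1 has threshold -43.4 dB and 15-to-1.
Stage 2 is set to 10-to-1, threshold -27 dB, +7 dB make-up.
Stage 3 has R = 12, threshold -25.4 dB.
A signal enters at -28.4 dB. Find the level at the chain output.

-35.4 dB

Stage 1: 15 dB above -43.4 dB, reduced 15:1 to 1 dB above → -42.4 dB.
Stage 2: -42.4 dB is at or below the -27 dB threshold — no compression; make-up brings it to -35.4 dB.
Stage 3: below threshold (-35.4 ≤ -25.4); passes unchanged; output -35.4 dB.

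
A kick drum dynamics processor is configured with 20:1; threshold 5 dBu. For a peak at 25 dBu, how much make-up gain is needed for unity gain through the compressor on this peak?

19 dB

Without make-up, output = threshold + overshoot/20 = 5 + 1 = 6 dBu.
Gap to target: 19 dB.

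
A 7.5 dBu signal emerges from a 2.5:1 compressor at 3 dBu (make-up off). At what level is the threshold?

0 dBu

Input is 7.5 dB above T (since output overshoot × R = input overshoot: (3 − T)·2.5 = 7.5 − T gives T = 0 dBu).
Check: 0 + (7.5 − 0)/2.5 = 0 + 3 = 3 dBu. ✓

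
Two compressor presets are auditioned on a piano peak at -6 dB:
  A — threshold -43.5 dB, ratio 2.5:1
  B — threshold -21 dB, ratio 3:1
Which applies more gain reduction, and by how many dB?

A, by 12.5 dB

A: overshoot 37.5 dB → output overshoot 15 dB → GR 22.5 dB.
B: overshoot 15 dB → output overshoot 5 dB → GR 10 dB.
Difference: 12.5 dB in favour of A.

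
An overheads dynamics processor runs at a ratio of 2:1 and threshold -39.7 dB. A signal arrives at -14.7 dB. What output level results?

-27.2 dB

The input is 25 dB above the -39.7 dB threshold.
The 25 dB excess becomes 12.5 dB after 2:1 reduction.
So the level is -39.7 + 12.5 = -27.2 dB.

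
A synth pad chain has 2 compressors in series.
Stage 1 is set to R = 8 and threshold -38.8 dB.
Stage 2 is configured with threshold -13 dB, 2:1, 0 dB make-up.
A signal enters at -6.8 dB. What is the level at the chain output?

-34.8 dB

Stage 1: 32 dB above -38.8 dB, reduced 8:1 to 4 dB above → -34.8 dB.
Stage 2: -34.8 dB is at or below the -13 dB threshold — no compression; output -34.8 dB.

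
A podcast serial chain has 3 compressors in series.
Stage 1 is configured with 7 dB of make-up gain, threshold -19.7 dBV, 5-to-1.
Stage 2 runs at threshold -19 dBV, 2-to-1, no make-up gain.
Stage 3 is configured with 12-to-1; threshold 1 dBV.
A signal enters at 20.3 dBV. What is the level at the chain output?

Stage 1: overshoot 40 dB → 40/5 = 8 dB → -11.7 dBV; +7 dB make-up → -4.7 dBV.
Stage 2: 14.3 dB above -19 dBV, reduced 2:1 to 7.15 dB above → -11.85 dBV.
Stage 3: -11.85 dBV ≤ 1 dBV, so stage 3 doesn't engage; output -11.85 dBV.

-11.85 dBV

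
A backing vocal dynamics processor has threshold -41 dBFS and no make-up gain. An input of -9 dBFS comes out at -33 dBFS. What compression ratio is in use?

Input overshoot = -9 − (-41) = 32 dB; output overshoot = -33 − (-41) = 8 dB.
Ratio = 32 / 8 = 4.

4:1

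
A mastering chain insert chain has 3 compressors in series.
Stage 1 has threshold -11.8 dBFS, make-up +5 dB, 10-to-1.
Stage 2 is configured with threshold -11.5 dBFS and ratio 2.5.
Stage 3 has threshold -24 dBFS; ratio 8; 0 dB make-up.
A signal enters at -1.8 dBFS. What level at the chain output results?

Stage 1: 10 dB above -11.8 dBFS, reduced 10:1 to 1 dB above → -10.8 dBFS; +5 dB make-up → -5.8 dBFS.
Stage 2: overshoot 5.7 dB → 5.7/2.5 = 2.28 dB → -9.22 dBFS.
Stage 3: overshoot 14.78 dB → 14.78/8 = 1.8475 dB → -22.1525 dBFS.

-22.1525 dBFS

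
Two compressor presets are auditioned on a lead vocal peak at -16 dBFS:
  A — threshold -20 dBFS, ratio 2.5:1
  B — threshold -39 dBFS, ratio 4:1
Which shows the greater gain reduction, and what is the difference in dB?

B, by 14.85 dB

A: GR = 4 − 4/2.5 = 2.4 dB.
B: GR = 23 − 23/4 = 17.25 dB.
B reduces 14.85 dB more.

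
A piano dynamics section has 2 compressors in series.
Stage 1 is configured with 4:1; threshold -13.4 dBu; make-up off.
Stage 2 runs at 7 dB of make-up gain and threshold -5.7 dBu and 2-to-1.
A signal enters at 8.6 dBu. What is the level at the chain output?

-0.9 dBu

Stage 1: overshoot 22 dB → 22/4 = 5.5 dB → -7.9 dBu.
Stage 2: -7.9 dBu is at or below the -5.7 dBu threshold — no compression; make-up brings it to -0.9 dBu.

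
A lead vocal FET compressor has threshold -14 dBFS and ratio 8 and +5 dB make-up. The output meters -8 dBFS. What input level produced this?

-6 dBFS

Stripping the +5 dB make-up gives -13 dBFS at the gain stage.
That's 1 dB above the -14 dBFS threshold.
Undo the ratio: input overshoot = 1 × 8 = 8 dB, giving input = -6 dBFS.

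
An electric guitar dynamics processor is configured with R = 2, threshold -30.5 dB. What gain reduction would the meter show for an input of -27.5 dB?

1.5 dB

-27.5 dB exceeds the threshold by 3 dB.
At 2:1, output sits 3/2 = 1.5 dB above threshold.
Gain reduction = 3 − 1.5 = 1.5 dB.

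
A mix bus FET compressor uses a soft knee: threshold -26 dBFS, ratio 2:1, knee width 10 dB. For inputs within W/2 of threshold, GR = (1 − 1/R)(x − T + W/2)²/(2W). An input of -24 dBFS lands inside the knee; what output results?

-25.225 dBFS

x − T + W/2 = -24 − (-26) + 5 = 7.
GR = (1 − 1/2) × 7² / 20 = 0.5 × 49 / 20 = 1.225 dB.
Output = -24 − 1.225 = -25.225 dBFS.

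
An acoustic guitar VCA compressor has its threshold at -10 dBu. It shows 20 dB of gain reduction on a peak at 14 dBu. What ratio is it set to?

6:1

Input overshoot = 14 − (-10) = 24 dB.
Output overshoot = 24 − 20 = 4 dB.
Ratio = input overshoot / output overshoot = 24 / 4 = 6.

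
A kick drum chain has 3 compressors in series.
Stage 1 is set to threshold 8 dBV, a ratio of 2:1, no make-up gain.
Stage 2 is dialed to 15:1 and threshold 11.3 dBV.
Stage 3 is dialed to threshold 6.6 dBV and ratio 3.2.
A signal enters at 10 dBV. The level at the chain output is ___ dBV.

7.35 dBV

Stage 1: 2 dB above 8 dBV, reduced 2:1 to 1 dB above → 9 dBV.
Stage 2: 9 dBV is at or below the 11.3 dBV threshold — no compression; output 9 dBV.
Stage 3: 2.4 dB above 6.6 dBV, reduced 3.2:1 to 0.75 dB above → 7.35 dBV.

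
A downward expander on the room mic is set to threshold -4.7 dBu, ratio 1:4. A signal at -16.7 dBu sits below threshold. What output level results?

-52.7 dBu

The input is 12 dB below the -4.7 dBu threshold.
A 1:4 expander multiplies undershoot by 4: 12 × 4 = 48 dB below threshold.
Output = -4.7 − 48 = -52.7 dBu.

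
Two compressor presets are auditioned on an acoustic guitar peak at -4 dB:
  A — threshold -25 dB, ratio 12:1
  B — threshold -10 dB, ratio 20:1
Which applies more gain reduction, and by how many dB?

A, by 13.55 dB

A: GR = 21 − 21/12 = 19.25 dB.
B: GR = 6 − 6/20 = 5.7 dB.
Difference: 13.55 dB in favour of A.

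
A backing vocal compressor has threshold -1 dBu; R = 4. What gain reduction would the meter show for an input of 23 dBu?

Overshoot = 23 − (-1) = 24 dB.
At 4:1, output sits 24/4 = 6 dB above threshold.
So the signal is attenuated by 24 − 6 = 18 dB.

18 dB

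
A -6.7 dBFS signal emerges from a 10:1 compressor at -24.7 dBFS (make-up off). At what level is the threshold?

-26.7 dBFS

Let T be the threshold. Output overshoot = (input overshoot)/R, so -24.7 − T = (-6.7 − T)/10.
10·(-24.7 − T) = -6.7 − T → 9·T = -247 − (-6.7) = -240.3.
T = -240.3/9 = -26.7 dBFS.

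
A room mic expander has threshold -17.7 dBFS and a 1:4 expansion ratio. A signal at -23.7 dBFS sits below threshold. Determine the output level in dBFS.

-41.7 dBFS

Undershoot = (-17.7) − (-23.7) = 6 dB.
At 1:4, that expands to 24 dB under threshold.
Output = -17.7 − 24 = -41.7 dBFS.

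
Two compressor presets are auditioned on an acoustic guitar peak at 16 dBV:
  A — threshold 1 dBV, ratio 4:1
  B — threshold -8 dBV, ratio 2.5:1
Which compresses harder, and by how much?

B, by 3.15 dB

A: 15 dB over, compressed to 3.75 dB over, so 11.25 dB of GR.
B: 24 dB over, compressed to 9.6 dB over, so 14.4 dB of GR.
Difference: 3.15 dB in favour of B.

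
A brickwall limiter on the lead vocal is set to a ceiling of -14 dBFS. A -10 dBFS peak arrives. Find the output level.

-14 dBFS

A brickwall limiter is an ∞:1 compressor: any input above the ceiling is clamped to -14 dBFS.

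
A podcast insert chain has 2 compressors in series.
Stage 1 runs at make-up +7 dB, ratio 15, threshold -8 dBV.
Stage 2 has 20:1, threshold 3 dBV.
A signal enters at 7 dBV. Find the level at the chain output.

Stage 1: 7 dBV is 15 dB over -8 dBV; at 15:1 that becomes 1 dB over, giving -7 dBV; +7 dB make-up → 0 dBV.
Stage 2: 0 dBV is at or below the 3 dBV threshold — no compression; output 0 dBV.

0 dBV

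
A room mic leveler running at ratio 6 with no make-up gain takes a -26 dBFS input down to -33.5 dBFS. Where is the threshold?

Let T be the threshold. Output overshoot = (input overshoot)/R, so -33.5 − T = (-26 − T)/6.
6·(-33.5 − T) = -26 − T → 5·T = -201 − (-26) = -175.
T = -175/5 = -35 dBFS.

-35 dBFS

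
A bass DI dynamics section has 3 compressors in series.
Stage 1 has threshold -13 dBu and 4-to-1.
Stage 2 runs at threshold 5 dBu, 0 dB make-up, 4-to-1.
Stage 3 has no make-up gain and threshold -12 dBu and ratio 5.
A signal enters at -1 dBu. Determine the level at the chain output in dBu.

Stage 1: overshoot 12 dB → 12/4 = 3 dB → -10 dBu.
Stage 2: below threshold (-10 ≤ 5); passes unchanged; output -10 dBu.
Stage 3: overshoot 2 dB → 2/5 = 0.4 dB → -11.6 dBu.

-11.6 dBu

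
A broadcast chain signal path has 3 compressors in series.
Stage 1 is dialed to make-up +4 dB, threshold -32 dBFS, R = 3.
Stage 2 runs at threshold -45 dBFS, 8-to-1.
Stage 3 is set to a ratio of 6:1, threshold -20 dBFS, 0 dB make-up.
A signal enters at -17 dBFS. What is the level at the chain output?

Stage 1: -17 dBFS is 15 dB over -32 dBFS; at 3:1 that becomes 5 dB over, giving -27 dBFS; +4 dB make-up → -23 dBFS.
Stage 2: 22 dB above -45 dBFS, reduced 8:1 to 2.75 dB above → -42.25 dBFS.
Stage 3: below threshold (-42.25 ≤ -20); passes unchanged; output -42.25 dBFS.

-42.25 dBFS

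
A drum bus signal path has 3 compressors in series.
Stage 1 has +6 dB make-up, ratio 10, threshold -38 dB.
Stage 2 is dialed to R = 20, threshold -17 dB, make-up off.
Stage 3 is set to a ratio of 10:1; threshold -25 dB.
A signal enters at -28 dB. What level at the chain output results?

Stage 1: -28 dB is 10 dB over -38 dB; at 10:1 that becomes 1 dB over, giving -37 dB; +6 dB make-up → -31 dB.
Stage 2: -31 dB is at or below the -17 dB threshold — no compression; output -31 dB.
Stage 3: -31 dB ≤ -25 dB, so stage 3 doesn't engage; output -31 dB.

-31 dB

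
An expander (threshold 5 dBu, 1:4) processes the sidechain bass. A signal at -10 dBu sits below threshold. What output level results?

-55 dBu

The input is 15 dB below the 5 dBu threshold.
A 1:4 expander multiplies undershoot by 4: 15 × 4 = 60 dB below threshold.
Output = 5 − 60 = -55 dBu.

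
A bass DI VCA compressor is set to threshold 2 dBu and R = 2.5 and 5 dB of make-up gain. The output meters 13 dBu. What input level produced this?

Before make-up, the level was 13 − 5 = 8 dBu.
That's 6 dB above the 2 dBu threshold.
Before 2.5:1 compression the overshoot was 6 × 2.5 = 15 dB, so input = 2 + 15 = 17 dBu.

17 dBu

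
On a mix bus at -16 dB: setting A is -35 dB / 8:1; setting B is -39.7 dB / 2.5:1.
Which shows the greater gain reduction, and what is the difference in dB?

A: 19 dB over, compressed to 2.375 dB over, so 16.625 dB of GR.
B: 23.7 dB over, compressed to 9.48 dB over, so 14.22 dB of GR.
A applies 2.405 dB more gain reduction.

A, by 2.405 dB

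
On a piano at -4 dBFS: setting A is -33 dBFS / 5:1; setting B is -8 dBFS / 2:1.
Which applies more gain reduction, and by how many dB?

A, by 21.2 dB

A: GR = 29 − 29/5 = 23.2 dB.
B: GR = 4 − 4/2 = 2 dB.
Difference: 21.2 dB in favour of A.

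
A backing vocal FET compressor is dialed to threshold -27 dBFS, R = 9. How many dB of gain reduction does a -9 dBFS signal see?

Overshoot = -9 − (-27) = 18 dB.
A 9:1 ratio leaves 2 dB of that excess.
GR = overshoot in − overshoot out = 18 − 2 = 16 dB.

16 dB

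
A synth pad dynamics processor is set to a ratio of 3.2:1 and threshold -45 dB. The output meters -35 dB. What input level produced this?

The compressed level sits -35 − (-45) = 10 dB over threshold.
Input overshoot = R × output overshoot = 32 dB → input = -45 + 32 = -13 dB.

-13 dB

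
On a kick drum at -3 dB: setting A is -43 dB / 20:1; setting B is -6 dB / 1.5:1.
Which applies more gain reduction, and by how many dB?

A, by 37 dB

A: 40 dB over, compressed to 2 dB over, so 38 dB of GR.
B: 3 dB over, compressed to 2 dB over, so 1 dB of GR.
A reduces 37 dB more.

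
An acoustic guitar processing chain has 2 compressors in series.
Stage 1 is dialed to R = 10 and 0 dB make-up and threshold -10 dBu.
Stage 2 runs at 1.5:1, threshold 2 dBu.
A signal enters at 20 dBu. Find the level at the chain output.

-7 dBu

Stage 1: 30 dB above -10 dBu, reduced 10:1 to 3 dB above → -7 dBu.
Stage 2: -7 dBu ≤ 2 dBu, so stage 2 doesn't engage; output -7 dBu.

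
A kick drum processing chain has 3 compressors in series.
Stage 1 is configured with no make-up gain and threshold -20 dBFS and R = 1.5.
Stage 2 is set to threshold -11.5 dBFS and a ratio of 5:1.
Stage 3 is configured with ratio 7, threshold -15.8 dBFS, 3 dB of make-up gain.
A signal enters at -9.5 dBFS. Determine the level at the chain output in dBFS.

Stage 1: overshoot 10.5 dB → 10.5/1.5 = 7 dB → -13 dBFS.
Stage 2: -13 dBFS is at or below the -11.5 dBFS threshold — no compression; output -13 dBFS.
Stage 3: overshoot 2.8 dB → 2.8/7 = 0.4 dB → -15.4 dBFS; +3 dB make-up → -12.4 dBFS.

-12.4 dBFS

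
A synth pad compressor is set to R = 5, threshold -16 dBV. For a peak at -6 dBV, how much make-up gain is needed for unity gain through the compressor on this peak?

Without make-up, output = threshold + overshoot/5 = -16 + 2 = -14 dBV.
Gap to target: 8 dB.

8 dB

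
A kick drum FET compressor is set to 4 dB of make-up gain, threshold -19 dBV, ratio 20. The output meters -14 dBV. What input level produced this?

Before make-up, the level was -14 − 4 = -18 dBV.
The compressed level sits -18 − (-19) = 1 dB over threshold.
Before 20:1 compression the overshoot was 1 × 20 = 20 dB, so input = -19 + 20 = 1 dBV.

1 dBV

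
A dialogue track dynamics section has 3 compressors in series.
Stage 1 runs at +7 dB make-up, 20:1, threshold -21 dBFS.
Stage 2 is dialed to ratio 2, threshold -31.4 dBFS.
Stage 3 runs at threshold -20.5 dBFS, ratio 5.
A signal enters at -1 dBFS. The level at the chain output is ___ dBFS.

Stage 1: overshoot 20 dB → 20/20 = 1 dB → -20 dBFS; +7 dB make-up → -13 dBFS.
Stage 2: overshoot 18.4 dB → 18.4/2 = 9.2 dB → -22.2 dBFS.
Stage 3: -22.2 dBFS ≤ -20.5 dBFS, so stage 3 doesn't engage; output -22.2 dBFS.

-22.2 dBFS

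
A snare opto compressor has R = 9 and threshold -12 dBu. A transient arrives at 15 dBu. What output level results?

-9 dBu

15 dBu sits 27 dB over threshold.
The 27 dB excess becomes 3 dB after 9:1 reduction.
That puts the output at -9 dBu.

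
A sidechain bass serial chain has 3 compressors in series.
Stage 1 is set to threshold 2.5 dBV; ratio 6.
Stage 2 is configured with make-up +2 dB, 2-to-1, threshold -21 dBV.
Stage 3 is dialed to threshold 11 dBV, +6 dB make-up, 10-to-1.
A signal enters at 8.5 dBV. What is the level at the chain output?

-0.75 dBV

Stage 1: 6 dB above 2.5 dBV, reduced 6:1 to 1 dB above → 3.5 dBV.
Stage 2: 24.5 dB above -21 dBV, reduced 2:1 to 12.25 dB above → -8.75 dBV; +2 dB make-up → -6.75 dBV.
Stage 3: -6.75 dBV ≤ 11 dBV, so stage 3 doesn't engage; make-up brings it to -0.75 dBV.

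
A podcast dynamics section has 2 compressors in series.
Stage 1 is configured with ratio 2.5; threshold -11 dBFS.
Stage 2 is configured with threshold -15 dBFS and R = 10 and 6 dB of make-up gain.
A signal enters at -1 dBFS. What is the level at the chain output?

-8.2 dBFS

Stage 1: 10 dB above -11 dBFS, reduced 2.5:1 to 4 dB above → -7 dBFS.
Stage 2: overshoot 8 dB → 8/10 = 0.8 dB → -14.2 dBFS; +6 dB make-up → -8.2 dBFS.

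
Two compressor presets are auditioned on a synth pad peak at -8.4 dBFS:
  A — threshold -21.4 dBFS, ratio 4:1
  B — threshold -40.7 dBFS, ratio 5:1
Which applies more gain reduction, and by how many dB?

A: GR = 13 − 13/4 = 9.75 dB.
B: GR = 32.3 − 32.3/5 = 25.84 dB.
B reduces 16.09 dB more.

B, by 16.09 dB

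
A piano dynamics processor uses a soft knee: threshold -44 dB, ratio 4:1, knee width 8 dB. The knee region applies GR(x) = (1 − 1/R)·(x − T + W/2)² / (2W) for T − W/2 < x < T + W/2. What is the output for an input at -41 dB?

-43.296875 dB

x − T + W/2 = -41 − (-44) + 4 = 7.
GR = (1 − 1/4) × 7² / 16 = 0.75 × 49 / 16 = 2.296875 dB.
Output = -41 − 2.296875 = -43.296875 dB.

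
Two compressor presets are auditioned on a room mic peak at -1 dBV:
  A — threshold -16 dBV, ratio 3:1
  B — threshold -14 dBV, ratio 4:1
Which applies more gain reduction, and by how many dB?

A: 15 dB over, compressed to 5 dB over, so 10 dB of GR.
B: 13 dB over, compressed to 3.25 dB over, so 9.75 dB of GR.
Difference: 0.25 dB in favour of A.

A, by 0.25 dB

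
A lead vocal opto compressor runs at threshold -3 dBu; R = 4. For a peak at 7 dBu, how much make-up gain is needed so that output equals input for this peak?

7.5 dB

The peak compresses to -3 + 10/4 = -0.5 dBu.
To reach 7 dBu requires 7 − (-0.5) = 7.5 dB of make-up.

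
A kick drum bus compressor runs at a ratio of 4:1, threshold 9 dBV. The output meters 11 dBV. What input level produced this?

That's 2 dB above the 9 dBV threshold.
Input overshoot = R × output overshoot = 8 dB → input = 9 + 8 = 17 dBV.

17 dBV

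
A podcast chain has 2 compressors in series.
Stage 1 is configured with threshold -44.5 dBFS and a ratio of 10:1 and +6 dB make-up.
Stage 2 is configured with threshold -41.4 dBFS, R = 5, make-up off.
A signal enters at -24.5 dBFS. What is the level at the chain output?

Stage 1: 20 dB above -44.5 dBFS, reduced 10:1 to 2 dB above → -42.5 dBFS; +6 dB make-up → -36.5 dBFS.
Stage 2: -36.5 dBFS is 4.9 dB over -41.4 dBFS; at 5:1 that becomes 0.98 dB over, giving -40.42 dBFS.

-40.42 dBFS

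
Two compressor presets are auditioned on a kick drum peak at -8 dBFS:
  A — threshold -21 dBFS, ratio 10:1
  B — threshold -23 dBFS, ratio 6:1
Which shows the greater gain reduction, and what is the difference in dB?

B, by 0.8 dB

A: overshoot 13 dB → output overshoot 1.3 dB → GR 11.7 dB.
B: overshoot 15 dB → output overshoot 2.5 dB → GR 12.5 dB.
Difference: 0.8 dB in favour of B.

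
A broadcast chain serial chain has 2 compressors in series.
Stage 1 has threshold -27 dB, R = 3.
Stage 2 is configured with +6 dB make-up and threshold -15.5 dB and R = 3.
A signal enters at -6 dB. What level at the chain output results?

Stage 1: -6 dB is 21 dB over -27 dB; at 3:1 that becomes 7 dB over, giving -20 dB.
Stage 2: -20 dB is at or below the -15.5 dB threshold — no compression; make-up brings it to -14 dB.

-14 dB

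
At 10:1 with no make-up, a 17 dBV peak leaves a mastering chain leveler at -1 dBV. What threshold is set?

-3 dBV

Let T be the threshold. Output overshoot = (input overshoot)/R, so -1 − T = (17 − T)/10.
10·(-1 − T) = 17 − T → 9·T = -10 − 17 = -27.
T = -27/9 = -3 dBV.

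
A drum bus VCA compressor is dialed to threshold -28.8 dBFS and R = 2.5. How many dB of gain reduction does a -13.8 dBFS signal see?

Overshoot = -13.8 − (-28.8) = 15 dB.
At 2.5:1, output sits 15/2.5 = 6 dB above threshold.
So the signal is attenuated by 15 − 6 = 9 dB.

9 dB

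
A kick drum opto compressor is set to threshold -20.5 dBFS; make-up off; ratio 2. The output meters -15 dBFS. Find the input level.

-9.5 dBFS

That's 5.5 dB above the -20.5 dBFS threshold.
Before 2:1 compression the overshoot was 5.5 × 2 = 11 dB, so input = -20.5 + 11 = -9.5 dBFS.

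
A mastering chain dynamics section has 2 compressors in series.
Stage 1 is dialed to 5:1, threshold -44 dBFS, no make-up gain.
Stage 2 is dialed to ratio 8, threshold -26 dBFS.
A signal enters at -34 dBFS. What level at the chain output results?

Stage 1: overshoot 10 dB → 10/5 = 2 dB → -42 dBFS.
Stage 2: below threshold (-42 ≤ -26); passes unchanged; output -42 dBFS.

-42 dBFS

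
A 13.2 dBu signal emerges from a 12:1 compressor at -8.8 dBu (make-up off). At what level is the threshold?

Gain reduction = 13.2 − (-8.8) = 22 dB; output overshoot = GR / (R − 1) = 22 / 11 = 2 dB.
Threshold = output − output overshoot = -8.8 − 2 = -10.8 dBu.

-10.8 dBu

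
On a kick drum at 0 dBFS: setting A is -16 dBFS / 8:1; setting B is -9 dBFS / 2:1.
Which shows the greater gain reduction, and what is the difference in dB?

A, by 9.5 dB

A: 16 dB over, compressed to 2 dB over, so 14 dB of GR.
B: 9 dB over, compressed to 4.5 dB over, so 4.5 dB of GR.
Difference: 9.5 dB in favour of A.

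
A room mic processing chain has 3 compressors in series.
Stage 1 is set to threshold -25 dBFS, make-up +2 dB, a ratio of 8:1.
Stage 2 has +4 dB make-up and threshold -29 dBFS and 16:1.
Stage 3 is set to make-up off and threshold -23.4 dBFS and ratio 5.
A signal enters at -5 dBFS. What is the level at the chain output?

-24.46875 dBFS

Stage 1: -5 dBFS is 20 dB over -25 dBFS; at 8:1 that becomes 2.5 dB over, giving -22.5 dBFS; +2 dB make-up → -20.5 dBFS.
Stage 2: 8.5 dB above -29 dBFS, reduced 16:1 to 0.53125 dB above → -28.46875 dBFS; +4 dB make-up → -24.46875 dBFS.
Stage 3: -24.46875 dBFS is at or below the -23.4 dBFS threshold — no compression; output -24.46875 dBFS.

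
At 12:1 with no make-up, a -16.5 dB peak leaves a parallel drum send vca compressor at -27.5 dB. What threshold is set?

Gain reduction = -16.5 − (-27.5) = 11 dB; output overshoot = GR / (R − 1) = 11 / 11 = 1 dB.
Threshold = output − output overshoot = -27.5 − 1 = -28.5 dB.

-28.5 dB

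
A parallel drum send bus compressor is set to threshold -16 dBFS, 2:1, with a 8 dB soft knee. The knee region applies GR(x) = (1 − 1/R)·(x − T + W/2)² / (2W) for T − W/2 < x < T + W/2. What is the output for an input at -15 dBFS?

-15.78125 dBFS

x − T + W/2 = -15 − (-16) + 4 = 5.
GR = (1 − 1/2) × 5² / 16 = 0.5 × 25 / 16 = 0.78125 dB.
Output = -15 − 0.78125 = -15.78125 dBFS.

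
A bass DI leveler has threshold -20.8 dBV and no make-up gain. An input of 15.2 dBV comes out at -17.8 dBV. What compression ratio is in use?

12:1

Input overshoot = 15.2 − (-20.8) = 36 dB; output overshoot = -17.8 − (-20.8) = 3 dB.
Ratio = 36 / 3 = 12.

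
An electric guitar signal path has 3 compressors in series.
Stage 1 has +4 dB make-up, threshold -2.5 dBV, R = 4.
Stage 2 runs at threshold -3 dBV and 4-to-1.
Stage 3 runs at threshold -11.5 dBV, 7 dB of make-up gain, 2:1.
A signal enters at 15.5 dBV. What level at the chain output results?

0.875 dBV

Stage 1: 18 dB above -2.5 dBV, reduced 4:1 to 4.5 dB above → 2 dBV; +4 dB make-up → 6 dBV.
Stage 2: 6 dBV is 9 dB over -3 dBV; at 4:1 that becomes 2.25 dB over, giving -0.75 dBV.
Stage 3: 10.75 dB above -11.5 dBV, reduced 2:1 to 5.375 dB above → -6.125 dBV; +7 dB make-up → 0.875 dBV.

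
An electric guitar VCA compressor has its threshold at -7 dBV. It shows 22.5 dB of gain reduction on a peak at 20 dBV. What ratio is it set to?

Input overshoot = 20 − (-7) = 27 dB.
Output overshoot = 27 − 22.5 = 4.5 dB.
Ratio = input overshoot / output overshoot = 27 / 4.5 = 6.

6:1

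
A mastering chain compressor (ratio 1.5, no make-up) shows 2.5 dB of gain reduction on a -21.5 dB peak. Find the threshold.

Let T be the threshold. Output overshoot = (input overshoot)/R, so -24 − T = (-21.5 − T)/1.5.
1.5·(-24 − T) = -21.5 − T → 0.5·T = -36 − (-21.5) = -14.5.
T = -14.5/0.5 = -29 dB.

-29 dB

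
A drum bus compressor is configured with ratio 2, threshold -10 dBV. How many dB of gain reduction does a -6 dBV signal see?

The signal is 4 dB above threshold.
At 2:1, output sits 4/2 = 2 dB above threshold.
Gain reduction = 4 − 2 = 2 dB.

2 dB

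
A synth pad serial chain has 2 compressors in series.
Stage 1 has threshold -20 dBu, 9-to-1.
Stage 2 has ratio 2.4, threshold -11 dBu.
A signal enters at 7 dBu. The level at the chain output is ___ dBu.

Stage 1: 27 dB above -20 dBu, reduced 9:1 to 3 dB above → -17 dBu.
Stage 2: -17 dBu ≤ -11 dBu, so stage 2 doesn't engage; output -17 dBu.

-17 dBu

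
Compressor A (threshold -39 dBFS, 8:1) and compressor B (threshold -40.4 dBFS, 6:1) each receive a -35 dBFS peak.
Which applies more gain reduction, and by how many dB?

B, by 1 dB

A: GR = 4 − 4/8 = 3.5 dB.
B: GR = 5.4 − 5.4/6 = 4.5 dB.
Difference: 1 dB in favour of B.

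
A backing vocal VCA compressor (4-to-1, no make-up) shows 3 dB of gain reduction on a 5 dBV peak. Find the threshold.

Gain reduction = 5 − 2 = 3 dB; output overshoot = GR / (R − 1) = 3 / 3 = 1 dB.
Threshold = output − output overshoot = 2 − 1 = 1 dBV.

1 dBV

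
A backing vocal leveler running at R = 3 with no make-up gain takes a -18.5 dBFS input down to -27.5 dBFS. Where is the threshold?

-32 dBFS

Let T be the threshold. Output overshoot = (input overshoot)/R, so -27.5 − T = (-18.5 − T)/3.
3·(-27.5 − T) = -18.5 − T → 2·T = -82.5 − (-18.5) = -64.
T = -64/2 = -32 dBFS.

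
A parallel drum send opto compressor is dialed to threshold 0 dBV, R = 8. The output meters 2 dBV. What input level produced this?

16 dBV

Post-compression overshoot = 2 − 0 = 2 dB.
Undo the ratio: input overshoot = 2 × 8 = 16 dB, giving input = 16 dBV.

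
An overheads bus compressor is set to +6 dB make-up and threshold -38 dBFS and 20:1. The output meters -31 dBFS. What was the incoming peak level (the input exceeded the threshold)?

Stripping the +6 dB make-up gives -37 dBFS at the gain stage.
That's 1 dB above the -38 dBFS threshold.
Input overshoot = R × output overshoot = 20 dB → input = -38 + 20 = -18 dBFS.

-18 dBFS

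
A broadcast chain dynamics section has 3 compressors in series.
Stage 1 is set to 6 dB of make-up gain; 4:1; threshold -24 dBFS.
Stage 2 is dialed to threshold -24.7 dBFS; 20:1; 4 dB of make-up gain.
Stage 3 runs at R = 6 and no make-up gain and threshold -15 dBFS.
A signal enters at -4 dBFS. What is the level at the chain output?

Stage 1: overshoot 20 dB → 20/4 = 5 dB → -19 dBFS; +6 dB make-up → -13 dBFS.
Stage 2: -13 dBFS is 11.7 dB over -24.7 dBFS; at 20:1 that becomes 0.585 dB over, giving -24.115 dBFS; +4 dB make-up → -20.115 dBFS.
Stage 3: -20.115 dBFS is at or below the -15 dBFS threshold — no compression; output -20.115 dBFS.

-20.115 dBFS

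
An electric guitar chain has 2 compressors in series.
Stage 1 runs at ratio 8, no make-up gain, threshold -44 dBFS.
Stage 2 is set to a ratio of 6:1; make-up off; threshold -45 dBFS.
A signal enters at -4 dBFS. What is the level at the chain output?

-44 dBFS

Stage 1: 40 dB above -44 dBFS, reduced 8:1 to 5 dB above → -39 dBFS.
Stage 2: -39 dBFS is 6 dB over -45 dBFS; at 6:1 that becomes 1 dB over, giving -44 dBFS.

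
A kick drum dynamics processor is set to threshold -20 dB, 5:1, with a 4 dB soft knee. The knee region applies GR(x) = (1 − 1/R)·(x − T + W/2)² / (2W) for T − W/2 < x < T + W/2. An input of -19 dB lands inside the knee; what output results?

-19.9 dB

x − T + W/2 = -19 − (-20) + 2 = 3.
GR = (1 − 1/5) × 3² / 8 = 0.8 × 9 / 8 = 0.9 dB.
Output = -19 − 0.9 = -19.9 dB.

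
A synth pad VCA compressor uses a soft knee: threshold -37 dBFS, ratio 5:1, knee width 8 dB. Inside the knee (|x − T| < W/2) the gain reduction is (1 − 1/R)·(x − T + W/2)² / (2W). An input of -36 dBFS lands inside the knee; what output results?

x − T + W/2 = -36 − (-37) + 4 = 5.
GR = (1 − 1/5) × 5² / 16 = 0.8 × 25 / 16 = 1.25 dB.
Output = -36 − 1.25 = -37.25 dBFS.

-37.25 dBFS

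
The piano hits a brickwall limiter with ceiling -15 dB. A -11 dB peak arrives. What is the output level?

-15 dB

At ∞:1, everything above -15 dB is held at the ceiling.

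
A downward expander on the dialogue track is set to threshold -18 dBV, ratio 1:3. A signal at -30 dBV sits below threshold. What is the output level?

-54 dBV

Undershoot = (-18) − (-30) = 12 dB.
At 1:3, that expands to 36 dB under threshold.
Output = -18 − 36 = -54 dBV.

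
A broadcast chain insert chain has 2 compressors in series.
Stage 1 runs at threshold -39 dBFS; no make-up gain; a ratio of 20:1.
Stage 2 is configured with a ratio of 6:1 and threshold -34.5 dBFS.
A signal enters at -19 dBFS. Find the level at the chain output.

-38 dBFS

Stage 1: overshoot 20 dB → 20/20 = 1 dB → -38 dBFS.
Stage 2: -38 dBFS ≤ -34.5 dBFS, so stage 2 doesn't engage; output -38 dBFS.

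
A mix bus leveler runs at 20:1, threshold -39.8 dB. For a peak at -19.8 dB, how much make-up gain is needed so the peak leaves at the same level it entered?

19 dB

Overshoot 20 dB → 20/20 = 1 dB after compression, so the compressed level is -39.8 + 1 = -38.8 dB.
Make-up = target − compressed = -19.8 − (-38.8) = 19 dB.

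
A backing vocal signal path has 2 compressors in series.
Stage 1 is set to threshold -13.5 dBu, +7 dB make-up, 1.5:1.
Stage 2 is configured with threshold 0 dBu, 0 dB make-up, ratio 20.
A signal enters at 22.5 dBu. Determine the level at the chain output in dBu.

Stage 1: 36 dB above -13.5 dBu, reduced 1.5:1 to 24 dB above → 10.5 dBu; +7 dB make-up → 17.5 dBu.
Stage 2: 17.5 dBu is 17.5 dB over 0 dBu; at 20:1 that becomes 0.875 dB over, giving 0.875 dBu.

0.875 dBu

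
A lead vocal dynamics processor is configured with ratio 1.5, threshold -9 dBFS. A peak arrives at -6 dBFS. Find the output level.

-7 dBFS

-6 dBFS sits 3 dB over threshold.
1.5:1 compression reduces that to 3/1.5 = 2 dB over.
Output = -9 + 2 = -7 dBFS.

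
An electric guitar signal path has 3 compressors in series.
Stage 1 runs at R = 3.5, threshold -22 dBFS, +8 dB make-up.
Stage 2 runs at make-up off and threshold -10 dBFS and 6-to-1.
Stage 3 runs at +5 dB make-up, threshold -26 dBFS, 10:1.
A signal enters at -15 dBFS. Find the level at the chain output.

-19.6 dBFS

Stage 1: 7 dB above -22 dBFS, reduced 3.5:1 to 2 dB above → -20 dBFS; +8 dB make-up → -12 dBFS.
Stage 2: -12 dBFS ≤ -10 dBFS, so stage 2 doesn't engage; output -12 dBFS.
Stage 3: overshoot 14 dB → 14/10 = 1.4 dB → -24.6 dBFS; +5 dB make-up → -19.6 dBFS.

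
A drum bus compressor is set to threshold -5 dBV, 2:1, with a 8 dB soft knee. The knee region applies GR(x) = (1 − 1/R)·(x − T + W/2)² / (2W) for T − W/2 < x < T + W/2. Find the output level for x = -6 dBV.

-6.28125 dBV

x − T + W/2 = -6 − (-5) + 4 = 3.
GR = (1 − 1/2) × 3² / 16 = 0.5 × 9 / 16 = 0.28125 dB.
Output = -6 − 0.28125 = -6.28125 dBV.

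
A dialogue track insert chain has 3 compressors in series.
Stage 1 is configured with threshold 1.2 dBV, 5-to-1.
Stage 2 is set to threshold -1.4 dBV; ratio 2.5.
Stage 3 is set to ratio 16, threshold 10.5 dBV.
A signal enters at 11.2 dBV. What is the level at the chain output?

Stage 1: 11.2 dBV is 10 dB over 1.2 dBV; at 5:1 that becomes 2 dB over, giving 3.2 dBV.
Stage 2: 3.2 dBV is 4.6 dB over -1.4 dBV; at 2.5:1 that becomes 1.84 dB over, giving 0.44 dBV.
Stage 3: 0.44 dBV ≤ 10.5 dBV, so stage 3 doesn't engage; output 0.44 dBV.

0.44 dBV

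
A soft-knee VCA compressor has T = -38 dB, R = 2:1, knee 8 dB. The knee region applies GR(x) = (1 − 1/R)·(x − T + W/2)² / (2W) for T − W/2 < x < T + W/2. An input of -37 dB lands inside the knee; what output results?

-37.78125 dB

x − T + W/2 = -37 − (-38) + 4 = 5.
GR = (1 − 1/2) × 5² / 16 = 0.5 × 25 / 16 = 0.78125 dB.
Output = -37 − 0.78125 = -37.78125 dB.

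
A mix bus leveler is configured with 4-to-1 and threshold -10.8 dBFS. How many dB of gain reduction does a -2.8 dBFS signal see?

6 dB

The signal is 8 dB above threshold.
A 4:1 ratio leaves 2 dB of that excess.
GR = overshoot in − overshoot out = 8 − 2 = 6 dB.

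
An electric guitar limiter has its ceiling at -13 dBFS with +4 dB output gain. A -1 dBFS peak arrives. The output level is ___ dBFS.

-9 dBFS

A brickwall limiter is an ∞:1 compressor: any input above the ceiling is clamped to -13 dBFS.
Output gain then adds 4 dB: -13 + 4 = -9 dBFS.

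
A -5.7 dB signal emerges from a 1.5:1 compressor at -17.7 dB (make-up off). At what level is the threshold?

Gain reduction = -5.7 − (-17.7) = 12 dB; output overshoot = GR / (R − 1) = 12 / 0.5 = 24 dB.
Threshold = output − output overshoot = -17.7 − 24 = -41.7 dB.

-41.7 dB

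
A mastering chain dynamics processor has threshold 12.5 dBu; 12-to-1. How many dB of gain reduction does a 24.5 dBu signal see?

24.5 dBu exceeds the threshold by 12 dB.
A 12:1 ratio leaves 1 dB of that excess.
So the signal is attenuated by 12 − 1 = 11 dB.

11 dB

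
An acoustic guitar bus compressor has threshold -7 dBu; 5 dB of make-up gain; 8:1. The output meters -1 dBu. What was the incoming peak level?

Remove make-up: -1 − 5 = -6 dBu.
Post-compression overshoot = -6 − (-7) = 1 dB.
Input overshoot = R × output overshoot = 8 dB → input = -7 + 8 = 1 dBu.

1 dBu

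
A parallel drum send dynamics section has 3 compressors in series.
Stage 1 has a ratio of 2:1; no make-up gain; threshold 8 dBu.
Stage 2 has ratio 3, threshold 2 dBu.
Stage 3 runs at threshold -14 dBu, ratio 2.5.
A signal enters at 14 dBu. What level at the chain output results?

-6.4 dBu

Stage 1: overshoot 6 dB → 6/2 = 3 dB → 11 dBu.
Stage 2: overshoot 9 dB → 9/3 = 3 dB → 5 dBu.
Stage 3: 19 dB above -14 dBu, reduced 2.5:1 to 7.6 dB above → -6.4 dBu.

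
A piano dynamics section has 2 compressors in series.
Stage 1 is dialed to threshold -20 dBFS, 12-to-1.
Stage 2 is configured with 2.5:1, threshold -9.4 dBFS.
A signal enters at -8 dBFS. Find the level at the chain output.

-19 dBFS

Stage 1: -8 dBFS is 12 dB over -20 dBFS; at 12:1 that becomes 1 dB over, giving -19 dBFS.
Stage 2: -19 dBFS ≤ -9.4 dBFS, so stage 2 doesn't engage; output -19 dBFS.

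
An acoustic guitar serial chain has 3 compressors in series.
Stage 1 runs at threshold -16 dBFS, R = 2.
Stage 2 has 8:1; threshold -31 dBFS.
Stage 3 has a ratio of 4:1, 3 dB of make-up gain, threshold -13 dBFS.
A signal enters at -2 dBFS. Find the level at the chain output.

-25.25 dBFS

Stage 1: -2 dBFS is 14 dB over -16 dBFS; at 2:1 that becomes 7 dB over, giving -9 dBFS.
Stage 2: 22 dB above -31 dBFS, reduced 8:1 to 2.75 dB above → -28.25 dBFS.
Stage 3: -28.25 dBFS is at or below the -13 dBFS threshold — no compression; make-up brings it to -25.25 dBFS.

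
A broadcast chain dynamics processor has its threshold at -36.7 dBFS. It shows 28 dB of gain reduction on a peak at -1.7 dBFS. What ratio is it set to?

Input overshoot = -1.7 − (-36.7) = 35 dB.
Output overshoot = 35 − 28 = 7 dB.
Ratio = input overshoot / output overshoot = 35 / 7 = 5.

5:1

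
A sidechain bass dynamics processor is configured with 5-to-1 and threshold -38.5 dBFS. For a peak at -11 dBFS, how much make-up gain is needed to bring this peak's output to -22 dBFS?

Without make-up, output = threshold + overshoot/5 = -38.5 + 5.5 = -33 dBFS.
Gap to target: 11 dB.

11 dB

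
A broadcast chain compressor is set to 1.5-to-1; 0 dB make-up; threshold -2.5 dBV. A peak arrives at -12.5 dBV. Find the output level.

-12.5 dBV

-12.5 dBV is 10 dB below the -2.5 dBV threshold, so no gain reduction is applied.
Output = input = -12.5 dBV.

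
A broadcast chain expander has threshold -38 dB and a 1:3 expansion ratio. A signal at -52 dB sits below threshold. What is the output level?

-80 dB

Undershoot = (-38) − (-52) = 14 dB.
At 1:3, that expands to 42 dB under threshold.
Output = -38 − 42 = -80 dB.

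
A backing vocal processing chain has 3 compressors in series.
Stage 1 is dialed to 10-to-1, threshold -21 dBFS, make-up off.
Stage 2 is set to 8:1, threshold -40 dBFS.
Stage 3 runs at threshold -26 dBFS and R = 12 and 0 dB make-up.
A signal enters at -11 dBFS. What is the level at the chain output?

-37.5 dBFS

Stage 1: -11 dBFS is 10 dB over -21 dBFS; at 10:1 that becomes 1 dB over, giving -20 dBFS.
Stage 2: 20 dB above -40 dBFS, reduced 8:1 to 2.5 dB above → -37.5 dBFS.
Stage 3: below threshold (-37.5 ≤ -26); passes unchanged; output -37.5 dBFS.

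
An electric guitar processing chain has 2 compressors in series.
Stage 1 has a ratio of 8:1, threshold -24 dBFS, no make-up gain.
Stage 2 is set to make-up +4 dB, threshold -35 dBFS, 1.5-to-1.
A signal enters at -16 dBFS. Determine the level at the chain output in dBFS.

Stage 1: overshoot 8 dB → 8/8 = 1 dB → -23 dBFS.
Stage 2: 12 dB above -35 dBFS, reduced 1.5:1 to 8 dB above → -27 dBFS; +4 dB make-up → -23 dBFS.

-23 dBFS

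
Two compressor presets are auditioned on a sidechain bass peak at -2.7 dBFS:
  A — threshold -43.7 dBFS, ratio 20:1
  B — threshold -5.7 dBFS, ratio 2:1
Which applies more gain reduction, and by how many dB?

A, by 37.45 dB

A: 41 dB over, compressed to 2.05 dB over, so 38.95 dB of GR.
B: 3 dB over, compressed to 1.5 dB over, so 1.5 dB of GR.
A reduces 37.45 dB more.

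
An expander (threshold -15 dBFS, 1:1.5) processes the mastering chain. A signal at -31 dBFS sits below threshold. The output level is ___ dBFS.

Below threshold, a 1:1.5 expander applies gain = (1.5−1)×(T − x) of attenuation.
(1.5−1) × 16 = 8 dB, so output = -31 − 8 = -39 dBFS.

-39 dBFS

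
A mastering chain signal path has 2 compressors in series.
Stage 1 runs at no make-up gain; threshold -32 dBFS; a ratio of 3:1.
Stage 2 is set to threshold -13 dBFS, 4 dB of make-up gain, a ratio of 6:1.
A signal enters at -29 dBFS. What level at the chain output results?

-27 dBFS

Stage 1: -29 dBFS is 3 dB over -32 dBFS; at 3:1 that becomes 1 dB over, giving -31 dBFS.
Stage 2: -31 dBFS is at or below the -13 dBFS threshold — no compression; make-up brings it to -27 dBFS.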